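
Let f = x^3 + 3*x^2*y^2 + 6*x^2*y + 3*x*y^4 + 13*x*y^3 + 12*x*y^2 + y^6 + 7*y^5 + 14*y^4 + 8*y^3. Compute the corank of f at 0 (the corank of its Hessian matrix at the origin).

2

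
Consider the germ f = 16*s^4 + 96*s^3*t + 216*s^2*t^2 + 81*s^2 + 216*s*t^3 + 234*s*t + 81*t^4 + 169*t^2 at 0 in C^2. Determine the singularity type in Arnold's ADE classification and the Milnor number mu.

The Hessian of f at 0 is [[162, 234], [234, 338]] with rank 1, so corank 1. A Groebner basis of the Jacobian ideal J(f) in C{s,t} is {t^3, s + 13*t/9}; counting standard monomials gives mu = 3. Corank 1: A-series; mu = 3 gives A_3.

Type A3, Milnor number mu = 3.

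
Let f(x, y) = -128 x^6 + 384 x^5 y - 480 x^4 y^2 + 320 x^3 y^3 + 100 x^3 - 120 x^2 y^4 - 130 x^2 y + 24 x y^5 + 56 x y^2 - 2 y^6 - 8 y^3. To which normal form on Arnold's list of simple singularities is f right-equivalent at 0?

The Hessian of f at 0 has rank 0. Corank 2; j^3 = 2*(2*x - y)*(5*x - 2*y)^2 has shape L^2 M (L != M), so D-series; mu = 7 gives D_7.

D7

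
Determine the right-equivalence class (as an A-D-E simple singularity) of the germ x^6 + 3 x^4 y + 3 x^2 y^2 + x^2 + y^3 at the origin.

A2

The Hessian of f at 0 is [[2, 0], [0, 0]] with rank 1, so corank 1. A Groebner basis of the Jacobian ideal J(f) in C{x,y} is {y^2, x}; counting standard monomials gives mu = 2. Corank 1: A-series; mu = 2 gives A_2.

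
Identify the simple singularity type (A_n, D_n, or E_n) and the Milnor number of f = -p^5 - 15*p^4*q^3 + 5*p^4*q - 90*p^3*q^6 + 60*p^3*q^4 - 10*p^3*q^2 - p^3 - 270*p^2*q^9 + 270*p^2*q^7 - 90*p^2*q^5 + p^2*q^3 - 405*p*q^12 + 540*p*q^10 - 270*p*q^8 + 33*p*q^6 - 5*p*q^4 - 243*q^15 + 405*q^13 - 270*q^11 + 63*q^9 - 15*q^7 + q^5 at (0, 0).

Type E_8, Milnor number mu = 8.

The Hessian of f at 0 is [[0, 0], [0, 0]] with rank 0, so corank 2. A Groebner basis of the Jacobian ideal J(f) in C{p,q} is {p^2/6 + p*q^3, 2*p^2/3 + q^4, p^3, p^2*q}; counting standard monomials gives mu = 8. Corank 2; j^3 = -p^3 is a perfect cube, so E-series; the 5-jet and mu = 8 give E_8.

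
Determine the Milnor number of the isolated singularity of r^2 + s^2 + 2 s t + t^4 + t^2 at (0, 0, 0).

The Hessian of f at 0 has rank 2. Corank 1: A-series; mu = 3 gives A_3.

3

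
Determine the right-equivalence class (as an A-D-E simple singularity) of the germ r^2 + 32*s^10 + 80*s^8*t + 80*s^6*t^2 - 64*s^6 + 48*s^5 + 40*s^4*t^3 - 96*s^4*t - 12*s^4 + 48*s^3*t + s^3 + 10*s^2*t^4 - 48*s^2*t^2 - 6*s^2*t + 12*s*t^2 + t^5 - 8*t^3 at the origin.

E8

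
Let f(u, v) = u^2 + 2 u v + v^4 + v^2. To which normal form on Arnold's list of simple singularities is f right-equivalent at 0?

A3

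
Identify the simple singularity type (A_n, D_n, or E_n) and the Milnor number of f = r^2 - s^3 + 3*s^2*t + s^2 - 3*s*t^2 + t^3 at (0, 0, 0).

Type A2, Milnor number mu = 2.

The Hessian of f at 0 is [[2, 0, 0], [0, 0, 0], [0, 0, 2]] with rank 2, so corank 1. A Groebner basis of the Jacobian ideal J(f) in C{s,t,r} is {t^2, s, r}; counting standard monomials gives mu = 2. Corank 1: A-series; mu = 2 gives A_2.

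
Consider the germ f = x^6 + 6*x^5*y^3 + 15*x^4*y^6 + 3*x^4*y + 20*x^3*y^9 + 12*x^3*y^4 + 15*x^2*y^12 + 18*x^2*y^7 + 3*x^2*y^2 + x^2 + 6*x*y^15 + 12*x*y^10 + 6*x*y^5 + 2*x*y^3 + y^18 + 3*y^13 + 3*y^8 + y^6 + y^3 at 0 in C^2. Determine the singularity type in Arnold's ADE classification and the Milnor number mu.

The Hessian of f at 0 has rank 1. Corank 1: A-series; mu = 2 gives A_2.

Type A_{2}, Milnor number mu = 2.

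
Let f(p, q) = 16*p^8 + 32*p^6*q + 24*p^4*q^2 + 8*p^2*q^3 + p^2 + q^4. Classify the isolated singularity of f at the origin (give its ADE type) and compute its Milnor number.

The Hessian of f at 0 has rank 1. Corank 1: A-series; mu = 3 gives A_3.

Type A3, Milnor number mu = 3.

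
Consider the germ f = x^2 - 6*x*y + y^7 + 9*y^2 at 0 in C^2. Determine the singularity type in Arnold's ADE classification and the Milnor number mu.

Type A6, Milnor number mu = 6.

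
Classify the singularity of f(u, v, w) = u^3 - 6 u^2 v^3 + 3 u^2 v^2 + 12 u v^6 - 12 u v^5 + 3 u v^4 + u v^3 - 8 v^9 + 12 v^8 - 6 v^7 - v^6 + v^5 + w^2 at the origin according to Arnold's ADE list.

E7

The Hessian of f at 0 has rank 1. Corank 2; j^3 = u^3 is a perfect cube, so E-series; the 4-jet and mu = 7 give E_7.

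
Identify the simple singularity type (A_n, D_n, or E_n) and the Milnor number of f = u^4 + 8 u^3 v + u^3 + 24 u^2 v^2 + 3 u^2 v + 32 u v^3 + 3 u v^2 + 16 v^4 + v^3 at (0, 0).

Type E_{6}, Milnor number mu = 6.

The Hessian of f at 0 has rank 0. Corank 2; j^3 = (u + v)^3 is a perfect cube, so E-series; the 4-jet and mu = 6 give E_6.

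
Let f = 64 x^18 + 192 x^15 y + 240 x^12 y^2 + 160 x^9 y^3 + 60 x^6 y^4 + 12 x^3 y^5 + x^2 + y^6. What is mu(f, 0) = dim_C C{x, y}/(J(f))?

The Hessian of f at 0 is [[2, 0], [0, 0]] with rank 1, so corank 1. A Groebner basis of the Jacobian ideal J(f) in C{x,y} is {y^5, x}; counting standard monomials gives mu = 5. Corank 1: A-series; mu = 5 gives A_5.

5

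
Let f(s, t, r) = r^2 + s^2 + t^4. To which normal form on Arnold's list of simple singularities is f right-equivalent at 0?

A_3

The Hessian of f at 0 has rank 2. Corank 1: A-series; mu = 3 gives A_3.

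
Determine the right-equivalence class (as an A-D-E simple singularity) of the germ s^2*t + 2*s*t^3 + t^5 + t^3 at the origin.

The Hessian of f at 0 is [[0, 0], [0, 0]] with rank 0, so corank 2. A Groebner basis of the Jacobian ideal J(f) in C{s,t} is {t^3, s^2 + 3*t^2, s*t}; counting standard monomials gives mu = 4. Corank 2; j^3 = t*(s^2 + t^2) splits into three distinct lines over C (the quadratic factor has nonzero discriminant), so D_4.

D_{4}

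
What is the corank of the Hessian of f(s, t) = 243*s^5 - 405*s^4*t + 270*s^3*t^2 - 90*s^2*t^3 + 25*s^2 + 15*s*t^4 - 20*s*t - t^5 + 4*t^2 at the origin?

Hessian at 0 has rank 1.

1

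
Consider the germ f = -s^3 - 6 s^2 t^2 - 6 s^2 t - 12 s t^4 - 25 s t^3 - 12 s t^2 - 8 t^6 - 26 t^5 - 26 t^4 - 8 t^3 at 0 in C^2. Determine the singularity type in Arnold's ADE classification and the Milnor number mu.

Type E7, Milnor number mu = 7.

The Hessian of f at 0 has rank 0. Corank 2; j^3 = -(s + 2*t)^3 is a perfect cube, so E-series; the 4-jet and mu = 7 give E_7.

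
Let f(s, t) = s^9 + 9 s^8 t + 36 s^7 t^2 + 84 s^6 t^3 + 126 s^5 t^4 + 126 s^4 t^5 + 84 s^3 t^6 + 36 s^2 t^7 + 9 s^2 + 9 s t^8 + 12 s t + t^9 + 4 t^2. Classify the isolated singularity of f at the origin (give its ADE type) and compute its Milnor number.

Type A_8, Milnor number mu = 8.

The Hessian of f at 0 is [[18, 12], [12, 8]] with rank 1, so corank 1. A Groebner basis of the Jacobian ideal J(f) in C{s,t} is {t^8, s + 2*t/3}; counting standard monomials gives mu = 8. Corank 1: A-series; mu = 8 gives A_8.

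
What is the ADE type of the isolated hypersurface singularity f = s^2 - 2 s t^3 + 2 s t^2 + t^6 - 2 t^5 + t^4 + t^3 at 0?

A_2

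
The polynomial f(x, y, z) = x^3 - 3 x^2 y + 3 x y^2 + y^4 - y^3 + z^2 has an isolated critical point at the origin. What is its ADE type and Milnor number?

Type E_6, Milnor number mu = 6.

The Hessian of f at 0 has rank 1. Corank 2; j^3 = (x - y)^3 is a perfect cube, so E-series; the 4-jet and mu = 6 give E_6.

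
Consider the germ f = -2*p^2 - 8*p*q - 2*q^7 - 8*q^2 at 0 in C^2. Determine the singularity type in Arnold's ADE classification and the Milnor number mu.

The Hessian of f at 0 has rank 1. Corank 1: A-series; mu = 6 gives A_6.

Type A_6, Milnor number mu = 6.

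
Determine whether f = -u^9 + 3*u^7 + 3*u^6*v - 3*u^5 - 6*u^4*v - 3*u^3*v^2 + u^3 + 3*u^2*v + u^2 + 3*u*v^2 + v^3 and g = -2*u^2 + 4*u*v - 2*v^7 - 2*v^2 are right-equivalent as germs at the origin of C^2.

The Hessian of f at 0 has rank 1. Corank 1: A-series; mu = 2 gives A_2. The Hessian of g at 0 has rank 1. Corank 1: A-series; mu = 6 gives A_6. f is A_2 but g is A_6, hence not right-equivalent.

No.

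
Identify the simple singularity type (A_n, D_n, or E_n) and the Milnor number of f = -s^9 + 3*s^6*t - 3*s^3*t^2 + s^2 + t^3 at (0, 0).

Type A_{2}, Milnor number mu = 2.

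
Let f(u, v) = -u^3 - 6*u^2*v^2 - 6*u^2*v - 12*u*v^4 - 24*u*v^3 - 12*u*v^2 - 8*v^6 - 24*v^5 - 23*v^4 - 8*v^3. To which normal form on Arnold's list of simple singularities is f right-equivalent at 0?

E6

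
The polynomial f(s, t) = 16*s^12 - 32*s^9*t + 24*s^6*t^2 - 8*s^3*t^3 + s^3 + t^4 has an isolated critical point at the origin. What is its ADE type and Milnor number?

The Hessian of f at 0 has rank 0. Corank 2; j^3 = s^3 is a perfect cube, so E-series; the 4-jet and mu = 6 give E_6.

Type E_{6}, Milnor number mu = 6.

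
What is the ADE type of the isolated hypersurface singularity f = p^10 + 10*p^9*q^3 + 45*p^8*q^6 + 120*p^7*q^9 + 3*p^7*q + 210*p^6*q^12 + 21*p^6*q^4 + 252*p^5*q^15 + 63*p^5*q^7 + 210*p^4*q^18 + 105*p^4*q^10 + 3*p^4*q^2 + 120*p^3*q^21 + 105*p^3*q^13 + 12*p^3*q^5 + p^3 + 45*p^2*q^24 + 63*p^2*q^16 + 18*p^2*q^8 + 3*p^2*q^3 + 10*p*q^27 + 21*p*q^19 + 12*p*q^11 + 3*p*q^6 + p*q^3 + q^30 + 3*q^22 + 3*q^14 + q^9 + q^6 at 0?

E_7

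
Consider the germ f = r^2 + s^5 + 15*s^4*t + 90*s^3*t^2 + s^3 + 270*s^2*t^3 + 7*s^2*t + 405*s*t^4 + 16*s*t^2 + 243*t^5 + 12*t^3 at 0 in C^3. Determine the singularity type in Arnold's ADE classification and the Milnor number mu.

Type D_6, Milnor number mu = 6.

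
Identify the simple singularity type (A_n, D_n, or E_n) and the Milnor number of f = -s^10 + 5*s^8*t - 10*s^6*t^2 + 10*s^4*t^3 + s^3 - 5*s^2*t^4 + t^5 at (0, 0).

Type E8, Milnor number mu = 8.

The Hessian of f at 0 has rank 0. Corank 2; j^3 = s^3 is a perfect cube, so E-series; the 5-jet and mu = 8 give E_8.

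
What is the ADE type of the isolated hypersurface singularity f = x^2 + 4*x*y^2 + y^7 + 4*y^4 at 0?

A_6

The Hessian of f at 0 has rank 1. Corank 1: A-series; mu = 6 gives A_6.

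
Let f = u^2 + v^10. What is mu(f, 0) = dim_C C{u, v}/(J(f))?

The Hessian of f at 0 is [[2, 0], [0, 0]] with rank 1, so corank 1. A Groebner basis of the Jacobian ideal J(f) in C{u,v} is {v^9, u}; counting standard monomials gives mu = 9. Corank 1: A-series; mu = 9 gives A_9.

9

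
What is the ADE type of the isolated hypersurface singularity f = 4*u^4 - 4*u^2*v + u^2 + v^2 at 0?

A1

The Hessian of f at 0 has rank 2. Corank 0: nondegenerate Morse point, so A_1.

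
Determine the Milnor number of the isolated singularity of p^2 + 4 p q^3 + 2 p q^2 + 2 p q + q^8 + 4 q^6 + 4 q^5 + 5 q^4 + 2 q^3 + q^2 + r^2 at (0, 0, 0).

7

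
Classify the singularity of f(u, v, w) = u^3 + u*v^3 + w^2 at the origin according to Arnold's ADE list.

The Hessian of f at 0 has rank 1. Corank 2; j^3 = u^3 is a perfect cube, so E-series; the 4-jet and mu = 7 give E_7.

E_7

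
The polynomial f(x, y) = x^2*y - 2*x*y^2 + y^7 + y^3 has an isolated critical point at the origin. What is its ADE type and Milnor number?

Type D8, Milnor number mu = 8.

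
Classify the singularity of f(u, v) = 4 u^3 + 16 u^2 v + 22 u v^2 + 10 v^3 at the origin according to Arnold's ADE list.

The Hessian of f at 0 has rank 0. Corank 2; j^3 = 2*(u + v)*(2*u^2 + 6*u*v + 5*v^2) splits into three distinct lines over C (the quadratic factor has nonzero discriminant), so D_4.

D_4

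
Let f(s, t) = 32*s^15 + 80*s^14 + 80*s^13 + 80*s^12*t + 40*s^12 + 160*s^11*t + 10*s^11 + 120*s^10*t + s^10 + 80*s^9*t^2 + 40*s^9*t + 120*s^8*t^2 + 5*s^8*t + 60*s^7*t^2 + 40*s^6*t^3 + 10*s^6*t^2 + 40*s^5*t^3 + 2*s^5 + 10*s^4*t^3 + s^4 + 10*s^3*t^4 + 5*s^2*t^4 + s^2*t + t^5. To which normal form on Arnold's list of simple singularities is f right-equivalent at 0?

D_6

The Hessian of f at 0 is [[0, 0], [0, 0]] with rank 0, so corank 2. A Groebner basis of the Jacobian ideal J(f) in C{s,t} is {s^2/5 + t^4, s^3, s*t}; counting standard monomials gives mu = 6. Corank 2; j^3 = s^2*t has shape L^2 M (L != M), so D-series; mu = 6 gives D_6.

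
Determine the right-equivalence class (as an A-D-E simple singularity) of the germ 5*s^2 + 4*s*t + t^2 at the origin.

A1

The Hessian of f at 0 has rank 2. Corank 0: nondegenerate Morse point, so A_1.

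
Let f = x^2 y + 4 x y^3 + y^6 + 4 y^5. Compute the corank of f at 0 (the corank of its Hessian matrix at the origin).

2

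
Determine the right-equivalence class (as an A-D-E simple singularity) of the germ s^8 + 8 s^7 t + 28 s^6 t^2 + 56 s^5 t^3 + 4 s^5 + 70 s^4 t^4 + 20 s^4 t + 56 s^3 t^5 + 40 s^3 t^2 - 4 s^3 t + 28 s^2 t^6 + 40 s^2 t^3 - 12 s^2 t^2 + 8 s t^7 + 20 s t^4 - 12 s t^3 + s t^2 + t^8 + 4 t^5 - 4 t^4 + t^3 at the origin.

The Hessian of f at 0 is [[0, 0], [0, 0]] with rank 0, so corank 2. A Groebner basis of the Jacobian ideal J(f) in C{s,t} is {s^2*t^2 + 4*s^2*t + 8*s*t^2 + 7*t^3/2 - 2*t^2, -2*s^2*t + s*t^3 - 4*s*t^2 - 2*t^3 + t^2, t^4, s^3 + 3*s^2*t + 3*s*t^2 - s*t/2 + t^3 - t^2/2}; counting standard monomials gives mu = 9. Corank 2; j^3 = t^2*(s + t) has shape L^2 M (L != M), so D-series; mu = 9 gives D_9.

D9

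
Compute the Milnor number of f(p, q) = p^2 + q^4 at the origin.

3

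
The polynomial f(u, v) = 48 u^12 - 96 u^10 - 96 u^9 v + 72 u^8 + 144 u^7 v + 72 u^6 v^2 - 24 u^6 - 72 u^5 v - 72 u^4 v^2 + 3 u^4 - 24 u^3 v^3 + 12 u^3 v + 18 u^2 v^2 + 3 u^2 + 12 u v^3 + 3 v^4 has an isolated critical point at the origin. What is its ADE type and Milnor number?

The Hessian of f at 0 has rank 1. Corank 1: A-series; mu = 3 gives A_3.

Type A_3, Milnor number mu = 3.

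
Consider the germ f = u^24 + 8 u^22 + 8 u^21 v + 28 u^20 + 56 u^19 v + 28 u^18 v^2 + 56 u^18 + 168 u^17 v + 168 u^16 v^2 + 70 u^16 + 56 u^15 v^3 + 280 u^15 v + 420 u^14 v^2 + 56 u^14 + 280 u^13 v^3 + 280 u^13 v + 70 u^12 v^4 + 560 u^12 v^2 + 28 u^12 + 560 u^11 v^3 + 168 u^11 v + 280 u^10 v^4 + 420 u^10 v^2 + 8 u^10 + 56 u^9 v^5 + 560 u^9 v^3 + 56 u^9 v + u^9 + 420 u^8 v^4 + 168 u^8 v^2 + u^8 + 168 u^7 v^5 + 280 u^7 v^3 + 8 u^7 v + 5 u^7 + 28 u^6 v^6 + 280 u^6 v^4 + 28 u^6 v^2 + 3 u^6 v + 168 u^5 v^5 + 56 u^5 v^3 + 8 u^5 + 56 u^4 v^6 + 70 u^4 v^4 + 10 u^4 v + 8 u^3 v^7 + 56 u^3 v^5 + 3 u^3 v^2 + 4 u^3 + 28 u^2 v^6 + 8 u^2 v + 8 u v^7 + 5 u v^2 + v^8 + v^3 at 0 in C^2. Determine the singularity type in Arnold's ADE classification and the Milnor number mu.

The Hessian of f at 0 has rank 0. Corank 2; j^3 = (u + v)*(2*u + v)^2 has shape L^2 M (L != M), so D-series; mu = 9 gives D_9.

Type D_9, Milnor number mu = 9.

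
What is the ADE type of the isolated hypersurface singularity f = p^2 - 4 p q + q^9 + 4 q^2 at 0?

A8

The Hessian of f at 0 has rank 1. Corank 1: A-series; mu = 8 gives A_8.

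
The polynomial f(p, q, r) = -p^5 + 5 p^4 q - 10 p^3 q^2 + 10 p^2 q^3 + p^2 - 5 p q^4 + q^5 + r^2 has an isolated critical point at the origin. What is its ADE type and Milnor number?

The Hessian of f at 0 has rank 2. Corank 1: A-series; mu = 4 gives A_4.

Type A_4, Milnor number mu = 4.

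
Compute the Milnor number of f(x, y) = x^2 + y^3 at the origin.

2

The Hessian of f at 0 has rank 1. Corank 1: A-series; mu = 2 gives A_2.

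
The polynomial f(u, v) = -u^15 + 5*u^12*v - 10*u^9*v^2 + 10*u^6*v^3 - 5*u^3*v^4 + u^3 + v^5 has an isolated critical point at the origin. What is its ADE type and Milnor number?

Type E8, Milnor number mu = 8.

The Hessian of f at 0 has rank 0. Corank 2; j^3 = u^3 is a perfect cube, so E-series; the 5-jet and mu = 8 give E_8.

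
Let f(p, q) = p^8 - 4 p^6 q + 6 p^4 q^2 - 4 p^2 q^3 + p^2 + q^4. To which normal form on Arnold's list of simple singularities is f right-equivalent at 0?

A_3

The Hessian of f at 0 has rank 1. Corank 1: A-series; mu = 3 gives A_3.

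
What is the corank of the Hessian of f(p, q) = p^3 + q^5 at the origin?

2

Hessian at 0 has rank 0.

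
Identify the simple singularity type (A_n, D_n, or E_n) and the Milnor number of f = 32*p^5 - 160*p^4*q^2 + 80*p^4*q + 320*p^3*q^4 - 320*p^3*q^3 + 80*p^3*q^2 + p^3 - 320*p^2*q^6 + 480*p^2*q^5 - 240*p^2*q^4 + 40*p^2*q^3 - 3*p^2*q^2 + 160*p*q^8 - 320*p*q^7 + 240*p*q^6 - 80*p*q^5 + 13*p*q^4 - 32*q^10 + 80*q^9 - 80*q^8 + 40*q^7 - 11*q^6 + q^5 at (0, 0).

Type E_8, Milnor number mu = 8.

The Hessian of f at 0 has rank 0. Corank 2; j^3 = p^3 is a perfect cube, so E-series; the 5-jet and mu = 8 give E_8.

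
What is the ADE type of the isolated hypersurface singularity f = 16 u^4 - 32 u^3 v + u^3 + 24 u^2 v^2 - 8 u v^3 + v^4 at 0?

E_{6}

The Hessian of f at 0 is [[0, 0], [0, 0]] with rank 0, so corank 2. A Groebner basis of the Jacobian ideal J(f) in C{u,v} is {v^4, u*v^2 - v^3/6, u^2}; counting standard monomials gives mu = 6. Corank 2; j^3 = u^3 is a perfect cube, so E-series; the 4-jet and mu = 6 give E_6.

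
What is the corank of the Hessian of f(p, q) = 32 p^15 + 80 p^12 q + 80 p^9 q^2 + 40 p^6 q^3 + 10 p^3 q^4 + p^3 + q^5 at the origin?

2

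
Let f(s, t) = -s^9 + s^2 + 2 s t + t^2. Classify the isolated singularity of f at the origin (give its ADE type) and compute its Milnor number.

Type A_8, Milnor number mu = 8.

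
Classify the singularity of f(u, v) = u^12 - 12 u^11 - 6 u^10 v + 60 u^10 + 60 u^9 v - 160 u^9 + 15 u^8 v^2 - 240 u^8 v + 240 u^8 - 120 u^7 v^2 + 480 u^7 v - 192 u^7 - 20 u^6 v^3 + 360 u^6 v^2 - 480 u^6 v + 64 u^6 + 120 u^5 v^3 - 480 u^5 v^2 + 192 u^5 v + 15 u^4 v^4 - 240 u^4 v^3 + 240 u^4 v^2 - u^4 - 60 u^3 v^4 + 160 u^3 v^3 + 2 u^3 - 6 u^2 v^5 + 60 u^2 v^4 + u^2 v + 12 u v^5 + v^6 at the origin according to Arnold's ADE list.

The Hessian of f at 0 has rank 0. Corank 2; j^3 = u^2*(2*u + v) has shape L^2 M (L != M), so D-series; mu = 7 gives D_7.

D_7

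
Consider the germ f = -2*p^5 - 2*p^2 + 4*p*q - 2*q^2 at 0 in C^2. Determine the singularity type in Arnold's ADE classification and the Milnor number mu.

Type A_{4}, Milnor number mu = 4.

The Hessian of f at 0 has rank 1. Corank 1: A-series; mu = 4 gives A_4.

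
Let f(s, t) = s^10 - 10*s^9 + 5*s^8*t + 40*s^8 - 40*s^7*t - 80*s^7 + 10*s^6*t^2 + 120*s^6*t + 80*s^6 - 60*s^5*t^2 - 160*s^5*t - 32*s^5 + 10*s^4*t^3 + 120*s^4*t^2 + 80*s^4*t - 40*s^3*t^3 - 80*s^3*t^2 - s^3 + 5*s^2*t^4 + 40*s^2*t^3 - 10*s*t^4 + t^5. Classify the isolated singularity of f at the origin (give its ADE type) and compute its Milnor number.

Type E_8, Milnor number mu = 8.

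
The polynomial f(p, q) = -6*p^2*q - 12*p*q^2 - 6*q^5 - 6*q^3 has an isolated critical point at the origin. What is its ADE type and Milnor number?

The Hessian of f at 0 has rank 0. Corank 2; j^3 = -6*q*(p + q)^2 has shape L^2 M (L != M), so D-series; mu = 6 gives D_6.

Type D6, Milnor number mu = 6.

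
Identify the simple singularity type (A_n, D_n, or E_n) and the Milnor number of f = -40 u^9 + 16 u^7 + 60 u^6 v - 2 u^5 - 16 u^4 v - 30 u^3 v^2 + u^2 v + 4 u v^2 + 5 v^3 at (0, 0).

Type D4, Milnor number mu = 4.

The Hessian of f at 0 has rank 0. Corank 2; j^3 = v*(u^2 + 4*u*v + 5*v^2) splits into three distinct lines over C (the quadratic factor has nonzero discriminant), so D_4.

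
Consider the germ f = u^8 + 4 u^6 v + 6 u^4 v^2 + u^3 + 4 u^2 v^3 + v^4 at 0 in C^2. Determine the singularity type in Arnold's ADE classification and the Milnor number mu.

The Hessian of f at 0 has rank 0. Corank 2; j^3 = u^3 is a perfect cube, so E-series; the 4-jet and mu = 6 give E_6.

Type E_6, Milnor number mu = 6.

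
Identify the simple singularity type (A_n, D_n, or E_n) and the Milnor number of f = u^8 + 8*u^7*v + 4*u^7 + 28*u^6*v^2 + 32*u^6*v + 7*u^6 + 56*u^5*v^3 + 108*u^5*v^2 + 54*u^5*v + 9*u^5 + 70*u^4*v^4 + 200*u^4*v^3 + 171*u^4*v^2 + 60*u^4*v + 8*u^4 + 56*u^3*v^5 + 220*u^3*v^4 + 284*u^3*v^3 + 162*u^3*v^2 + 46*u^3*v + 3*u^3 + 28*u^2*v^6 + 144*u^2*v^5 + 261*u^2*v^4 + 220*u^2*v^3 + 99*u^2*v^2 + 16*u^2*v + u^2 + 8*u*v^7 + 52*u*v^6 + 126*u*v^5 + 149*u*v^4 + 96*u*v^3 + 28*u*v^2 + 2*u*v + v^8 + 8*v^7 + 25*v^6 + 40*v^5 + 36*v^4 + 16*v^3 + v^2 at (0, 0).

Type A2, Milnor number mu = 2.

The Hessian of f at 0 has rank 1. Corank 1: A-series; mu = 2 gives A_2.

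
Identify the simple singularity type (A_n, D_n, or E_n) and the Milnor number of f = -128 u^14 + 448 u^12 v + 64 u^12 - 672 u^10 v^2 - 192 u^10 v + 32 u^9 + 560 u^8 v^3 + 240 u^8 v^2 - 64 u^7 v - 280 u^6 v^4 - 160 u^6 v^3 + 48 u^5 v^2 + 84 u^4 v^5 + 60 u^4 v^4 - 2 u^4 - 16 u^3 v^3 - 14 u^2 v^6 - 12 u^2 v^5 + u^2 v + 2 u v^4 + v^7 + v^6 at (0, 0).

The Hessian of f at 0 is [[0, 0], [0, 0]] with rank 0, so corank 2. A Groebner basis of the Jacobian ideal J(f) in C{u,v} is {u*v + v^4, u^3, u^2*v, -u^2/6 + u*v^2}; counting standard monomials gives mu = 7. Corank 2; j^3 = u^2*v has shape L^2 M (L != M), so D-series; mu = 7 gives D_7.

Type D7, Milnor number mu = 7.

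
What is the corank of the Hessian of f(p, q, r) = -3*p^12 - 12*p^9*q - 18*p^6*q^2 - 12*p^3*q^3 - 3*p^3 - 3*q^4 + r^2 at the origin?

2

Hessian at 0 has rank 1.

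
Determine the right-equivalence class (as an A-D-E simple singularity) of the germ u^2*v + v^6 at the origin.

D_7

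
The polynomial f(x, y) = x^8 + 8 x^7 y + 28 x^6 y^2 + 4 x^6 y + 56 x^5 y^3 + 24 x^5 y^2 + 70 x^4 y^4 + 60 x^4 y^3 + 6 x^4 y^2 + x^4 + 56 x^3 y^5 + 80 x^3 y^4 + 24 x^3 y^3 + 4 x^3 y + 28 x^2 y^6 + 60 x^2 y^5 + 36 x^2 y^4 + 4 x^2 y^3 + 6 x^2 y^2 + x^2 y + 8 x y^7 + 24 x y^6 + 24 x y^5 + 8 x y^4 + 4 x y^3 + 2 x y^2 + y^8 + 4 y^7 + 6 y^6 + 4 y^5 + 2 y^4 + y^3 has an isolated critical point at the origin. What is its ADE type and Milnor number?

The Hessian of f at 0 is [[0, 0], [0, 0]] with rank 0, so corank 2. A Groebner basis of the Jacobian ideal J(f) in C{x,y} is {x^3 - x^2/4 + y^2/4, x^2/4 + y^3 - y^2/4, x*y + y^2}; counting standard monomials gives mu = 5. Corank 2; j^3 = y*(x + y)^2 has shape L^2 M (L != M), so D-series; mu = 5 gives D_5.

Type D_5, Milnor number mu = 5.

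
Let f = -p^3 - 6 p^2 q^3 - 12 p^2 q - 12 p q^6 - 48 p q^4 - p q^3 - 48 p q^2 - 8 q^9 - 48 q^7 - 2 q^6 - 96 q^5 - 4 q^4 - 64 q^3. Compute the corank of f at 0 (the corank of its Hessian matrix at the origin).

2

Hessian at 0 has rank 0.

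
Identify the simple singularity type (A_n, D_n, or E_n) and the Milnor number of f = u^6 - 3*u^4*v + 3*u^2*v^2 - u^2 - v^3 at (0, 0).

Type A2, Milnor number mu = 2.

The Hessian of f at 0 has rank 1. Corank 1: A-series; mu = 2 gives A_2.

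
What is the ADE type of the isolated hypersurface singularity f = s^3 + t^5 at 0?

E_{8}

The Hessian of f at 0 is [[0, 0], [0, 0]] with rank 0, so corank 2. A Groebner basis of the Jacobian ideal J(f) in C{s,t} is {t^4, s^2}; counting standard monomials gives mu = 8. Corank 2; j^3 = s^3 is a perfect cube, so E-series; the 5-jet and mu = 8 give E_8.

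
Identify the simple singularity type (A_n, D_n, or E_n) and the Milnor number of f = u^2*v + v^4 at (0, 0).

Type D_{5}, Milnor number mu = 5.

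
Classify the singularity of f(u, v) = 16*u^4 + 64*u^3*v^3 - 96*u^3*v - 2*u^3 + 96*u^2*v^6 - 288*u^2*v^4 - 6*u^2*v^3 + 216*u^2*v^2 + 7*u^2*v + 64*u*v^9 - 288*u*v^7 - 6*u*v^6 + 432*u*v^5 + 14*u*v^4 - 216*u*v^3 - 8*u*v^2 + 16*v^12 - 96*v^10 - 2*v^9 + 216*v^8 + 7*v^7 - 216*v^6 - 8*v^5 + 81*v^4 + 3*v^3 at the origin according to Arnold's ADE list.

The Hessian of f at 0 is [[0, 0], [0, 0]] with rank 0, so corank 2. A Groebner basis of the Jacobian ideal J(f) in C{u,v} is {u*v^2 + u*v/8 - v^2/8, u*v/8 + v^3 - v^2/8, u^2 - 5*u*v/2 + 3*v^2/2}; counting standard monomials gives mu = 5. Corank 2; j^3 = -(u - v)^2*(2*u - 3*v) has shape L^2 M (L != M), so D-series; mu = 5 gives D_5.

D_5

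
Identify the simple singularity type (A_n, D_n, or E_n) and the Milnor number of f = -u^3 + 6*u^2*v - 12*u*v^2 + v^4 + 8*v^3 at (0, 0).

Type E_6, Milnor number mu = 6.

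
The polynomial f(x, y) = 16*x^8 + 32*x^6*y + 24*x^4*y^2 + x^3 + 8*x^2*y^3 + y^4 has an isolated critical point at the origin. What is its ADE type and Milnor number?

Type E_6, Milnor number mu = 6.

The Hessian of f at 0 has rank 0. Corank 2; j^3 = x^3 is a perfect cube, so E-series; the 4-jet and mu = 6 give E_6.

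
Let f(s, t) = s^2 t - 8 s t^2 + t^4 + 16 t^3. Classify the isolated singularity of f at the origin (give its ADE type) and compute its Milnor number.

Type D_{5}, Milnor number mu = 5.

The Hessian of f at 0 has rank 0. Corank 2; j^3 = t*(s - 4*t)^2 has shape L^2 M (L != M), so D-series; mu = 5 gives D_5.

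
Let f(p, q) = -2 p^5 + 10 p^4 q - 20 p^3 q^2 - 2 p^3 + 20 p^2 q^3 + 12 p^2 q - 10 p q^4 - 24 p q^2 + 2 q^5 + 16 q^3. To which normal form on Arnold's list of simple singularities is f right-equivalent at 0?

The Hessian of f at 0 has rank 0. Corank 2; j^3 = -2*(p - 2*q)^3 is a perfect cube, so E-series; the 5-jet and mu = 8 give E_8.

E_8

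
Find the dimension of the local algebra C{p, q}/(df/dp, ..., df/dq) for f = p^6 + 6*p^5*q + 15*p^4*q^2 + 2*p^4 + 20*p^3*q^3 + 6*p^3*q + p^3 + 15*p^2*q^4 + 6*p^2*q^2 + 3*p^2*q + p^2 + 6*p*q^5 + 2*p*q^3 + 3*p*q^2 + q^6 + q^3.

2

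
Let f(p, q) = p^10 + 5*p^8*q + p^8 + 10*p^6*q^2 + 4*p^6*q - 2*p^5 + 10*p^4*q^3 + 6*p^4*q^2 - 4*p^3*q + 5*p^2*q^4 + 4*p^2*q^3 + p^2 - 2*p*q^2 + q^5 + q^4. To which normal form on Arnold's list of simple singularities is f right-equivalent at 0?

The Hessian of f at 0 has rank 1. Corank 1: A-series; mu = 4 gives A_4.

A4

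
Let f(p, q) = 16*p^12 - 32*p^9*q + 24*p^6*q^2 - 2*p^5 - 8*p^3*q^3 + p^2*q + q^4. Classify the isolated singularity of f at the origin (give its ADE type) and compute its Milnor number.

The Hessian of f at 0 has rank 0. Corank 2; j^3 = p^2*q has shape L^2 M (L != M), so D-series; mu = 5 gives D_5.

Type D_5, Milnor number mu = 5.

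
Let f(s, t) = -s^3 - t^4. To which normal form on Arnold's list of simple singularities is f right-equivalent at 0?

The Hessian of f at 0 has rank 0. Corank 2; j^3 = -s^3 is a perfect cube, so E-series; the 4-jet and mu = 6 give E_6.

E6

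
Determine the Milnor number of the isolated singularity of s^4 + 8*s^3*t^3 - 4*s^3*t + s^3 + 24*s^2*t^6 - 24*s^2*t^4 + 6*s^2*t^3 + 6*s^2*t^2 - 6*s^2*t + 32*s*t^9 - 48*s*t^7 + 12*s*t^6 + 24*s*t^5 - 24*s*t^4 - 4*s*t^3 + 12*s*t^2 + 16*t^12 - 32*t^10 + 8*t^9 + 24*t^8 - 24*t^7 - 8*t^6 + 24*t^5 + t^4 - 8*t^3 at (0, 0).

The Hessian of f at 0 has rank 0. Corank 2; j^3 = (s - 2*t)^3 is a perfect cube, so E-series; the 4-jet and mu = 6 give E_6.

6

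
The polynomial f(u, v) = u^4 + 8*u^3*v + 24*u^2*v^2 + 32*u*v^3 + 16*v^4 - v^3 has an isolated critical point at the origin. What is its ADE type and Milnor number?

The Hessian of f at 0 has rank 0. Corank 2; j^3 = -v^3 is a perfect cube, so E-series; the 4-jet and mu = 6 give E_6.

Type E_6, Milnor number mu = 6.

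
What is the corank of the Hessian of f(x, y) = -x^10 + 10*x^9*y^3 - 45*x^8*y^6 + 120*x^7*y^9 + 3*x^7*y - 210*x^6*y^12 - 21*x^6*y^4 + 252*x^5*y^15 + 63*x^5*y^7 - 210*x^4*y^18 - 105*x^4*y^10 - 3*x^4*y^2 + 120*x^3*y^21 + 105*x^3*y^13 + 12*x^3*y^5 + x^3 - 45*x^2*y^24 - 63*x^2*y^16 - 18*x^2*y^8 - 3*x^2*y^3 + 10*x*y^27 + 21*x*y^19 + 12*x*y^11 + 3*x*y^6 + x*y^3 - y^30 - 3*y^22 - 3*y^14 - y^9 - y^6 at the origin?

The Hessian at 0 is [[0, 0], [0, 0]] of rank 0; hence corank 2.

2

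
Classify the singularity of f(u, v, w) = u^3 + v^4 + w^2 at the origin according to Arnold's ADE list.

E6

The Hessian of f at 0 has rank 1. Corank 2; j^3 = u^3 is a perfect cube, so E-series; the 4-jet and mu = 6 give E_6.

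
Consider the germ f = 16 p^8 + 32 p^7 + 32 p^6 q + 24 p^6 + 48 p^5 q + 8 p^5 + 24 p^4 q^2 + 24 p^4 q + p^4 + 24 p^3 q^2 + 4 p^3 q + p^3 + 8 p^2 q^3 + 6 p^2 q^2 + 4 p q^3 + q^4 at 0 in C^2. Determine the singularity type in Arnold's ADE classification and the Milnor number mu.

Type E_{6}, Milnor number mu = 6.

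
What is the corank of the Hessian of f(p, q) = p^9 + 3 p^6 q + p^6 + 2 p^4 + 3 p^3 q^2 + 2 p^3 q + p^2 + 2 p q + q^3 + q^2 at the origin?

Hessian at 0 has rank 1.

1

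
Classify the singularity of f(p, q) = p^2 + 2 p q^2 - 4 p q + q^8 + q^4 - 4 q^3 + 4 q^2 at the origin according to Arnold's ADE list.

A7

The Hessian of f at 0 has rank 1. Corank 1: A-series; mu = 7 gives A_7.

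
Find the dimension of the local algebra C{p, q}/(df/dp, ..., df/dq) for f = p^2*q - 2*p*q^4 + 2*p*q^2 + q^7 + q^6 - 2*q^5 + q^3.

7

The Hessian of f at 0 is [[0, 0], [0, 0]] with rank 0, so corank 2. A Groebner basis of the Jacobian ideal J(f) in C{p,q} is {-p*q + q^4 - q^2, p^3 + p^2/2 + p*q + q^3 + q^2/2, p^2*q - p^2/3 - 2*p*q/3 - q^3 - q^2/3, p^2/6 + p*q^2 + p*q/3 + q^3 + q^2/6}; counting standard monomials gives mu = 7. Corank 2; j^3 = q*(p + q)^2 has shape L^2 M (L != M), so D-series; mu = 7 gives D_7.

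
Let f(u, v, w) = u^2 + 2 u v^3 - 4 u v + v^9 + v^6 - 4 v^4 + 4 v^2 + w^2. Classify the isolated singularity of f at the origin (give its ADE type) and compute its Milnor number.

Type A_{8}, Milnor number mu = 8.

The Hessian of f at 0 is [[2, -4, 0], [-4, 8, 0], [0, 0, 2]] with rank 2, so corank 1. A Groebner basis of the Jacobian ideal J(f) in C{u,v,w} is {u^2*v^2 + 4*u^2 - 12*u*v + 8*v^2, u^3 - 6*u^2*v + 12*u*v^2 + 8*u - 16*v, u + v^3 - 2*v, w}; counting standard monomials gives mu = 8. Corank 1: A-series; mu = 8 gives A_8.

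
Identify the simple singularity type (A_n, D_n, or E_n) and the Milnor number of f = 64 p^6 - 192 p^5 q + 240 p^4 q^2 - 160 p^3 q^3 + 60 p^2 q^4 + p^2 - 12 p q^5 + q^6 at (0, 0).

The Hessian of f at 0 is [[2, 0], [0, 0]] with rank 1, so corank 1. A Groebner basis of the Jacobian ideal J(f) in C{p,q} is {q^5, p}; counting standard monomials gives mu = 5. Corank 1: A-series; mu = 5 gives A_5.

Type A_{5}, Milnor number mu = 5.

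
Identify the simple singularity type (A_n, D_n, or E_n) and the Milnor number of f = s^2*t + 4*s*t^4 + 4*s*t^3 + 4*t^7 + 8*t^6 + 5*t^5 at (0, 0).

Type D_{6}, Milnor number mu = 6.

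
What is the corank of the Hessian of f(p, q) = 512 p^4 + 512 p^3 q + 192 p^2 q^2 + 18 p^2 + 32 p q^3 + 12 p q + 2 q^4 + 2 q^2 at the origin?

1

The Hessian at 0 is [[36, 12], [12, 4]] of rank 1; hence corank 1.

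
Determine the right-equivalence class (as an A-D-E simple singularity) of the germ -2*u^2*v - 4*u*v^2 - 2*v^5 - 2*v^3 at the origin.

The Hessian of f at 0 has rank 0. Corank 2; j^3 = -2*v*(u + v)^2 has shape L^2 M (L != M), so D-series; mu = 6 gives D_6.

D_6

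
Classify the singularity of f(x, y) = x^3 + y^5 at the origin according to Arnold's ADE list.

The Hessian of f at 0 is [[0, 0], [0, 0]] with rank 0, so corank 2. A Groebner basis of the Jacobian ideal J(f) in C{x,y} is {y^4, x^2}; counting standard monomials gives mu = 8. Corank 2; j^3 = x^3 is a perfect cube, so E-series; the 5-jet and mu = 8 give E_8.

E_8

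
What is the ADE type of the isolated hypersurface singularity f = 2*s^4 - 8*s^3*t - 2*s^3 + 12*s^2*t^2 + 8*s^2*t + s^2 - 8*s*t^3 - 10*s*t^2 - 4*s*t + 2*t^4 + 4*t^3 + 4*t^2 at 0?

A_3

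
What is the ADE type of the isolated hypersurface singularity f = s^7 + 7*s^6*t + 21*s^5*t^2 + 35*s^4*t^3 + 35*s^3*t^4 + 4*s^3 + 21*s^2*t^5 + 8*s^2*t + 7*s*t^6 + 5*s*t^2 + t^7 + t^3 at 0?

D_8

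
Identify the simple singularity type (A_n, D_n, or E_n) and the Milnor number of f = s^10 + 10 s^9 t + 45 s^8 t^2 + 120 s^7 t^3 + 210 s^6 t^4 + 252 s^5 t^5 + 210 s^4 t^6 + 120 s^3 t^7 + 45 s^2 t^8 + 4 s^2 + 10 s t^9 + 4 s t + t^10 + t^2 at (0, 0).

Type A9, Milnor number mu = 9.

The Hessian of f at 0 has rank 1. Corank 1: A-series; mu = 9 gives A_9.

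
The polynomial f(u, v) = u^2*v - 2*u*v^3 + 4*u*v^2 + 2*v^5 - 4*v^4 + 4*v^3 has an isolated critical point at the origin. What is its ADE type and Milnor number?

The Hessian of f at 0 is [[0, 0], [0, 0]] with rank 0, so corank 2. A Groebner basis of the Jacobian ideal J(f) in C{u,v} is {u^3 + 3*u^2 + 20*u*v + 28*v^2, u^2*v - u^2 - 8*u*v - 12*v^2, u^2/4 + u*v^2 + 3*u*v + 5*v^2, -u*v + v^3 - 2*v^2}; counting standard monomials gives mu = 6. Corank 2; j^3 = v*(u + 2*v)^2 has shape L^2 M (L != M), so D-series; mu = 6 gives D_6.

Type D_6, Milnor number mu = 6.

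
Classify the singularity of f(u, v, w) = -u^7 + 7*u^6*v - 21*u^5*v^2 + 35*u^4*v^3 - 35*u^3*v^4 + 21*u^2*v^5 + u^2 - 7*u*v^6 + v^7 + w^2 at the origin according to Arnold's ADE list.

The Hessian of f at 0 has rank 2. Corank 1: A-series; mu = 6 gives A_6.

A_6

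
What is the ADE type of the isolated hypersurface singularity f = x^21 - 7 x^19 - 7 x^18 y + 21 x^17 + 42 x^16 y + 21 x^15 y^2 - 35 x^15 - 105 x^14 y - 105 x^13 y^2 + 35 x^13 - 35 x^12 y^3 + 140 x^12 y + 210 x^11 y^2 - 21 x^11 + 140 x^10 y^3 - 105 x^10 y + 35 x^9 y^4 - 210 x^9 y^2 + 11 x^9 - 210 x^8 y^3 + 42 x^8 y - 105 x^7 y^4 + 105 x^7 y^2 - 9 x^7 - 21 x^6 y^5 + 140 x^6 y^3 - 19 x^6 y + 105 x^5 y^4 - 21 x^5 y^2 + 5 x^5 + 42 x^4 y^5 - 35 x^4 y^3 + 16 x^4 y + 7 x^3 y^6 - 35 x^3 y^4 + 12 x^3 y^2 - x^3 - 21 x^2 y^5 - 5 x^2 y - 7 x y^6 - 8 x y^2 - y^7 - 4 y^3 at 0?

The Hessian of f at 0 has rank 0. Corank 2; j^3 = -(x + y)*(x + 2*y)^2 has shape L^2 M (L != M), so D-series; mu = 8 gives D_8.

D_8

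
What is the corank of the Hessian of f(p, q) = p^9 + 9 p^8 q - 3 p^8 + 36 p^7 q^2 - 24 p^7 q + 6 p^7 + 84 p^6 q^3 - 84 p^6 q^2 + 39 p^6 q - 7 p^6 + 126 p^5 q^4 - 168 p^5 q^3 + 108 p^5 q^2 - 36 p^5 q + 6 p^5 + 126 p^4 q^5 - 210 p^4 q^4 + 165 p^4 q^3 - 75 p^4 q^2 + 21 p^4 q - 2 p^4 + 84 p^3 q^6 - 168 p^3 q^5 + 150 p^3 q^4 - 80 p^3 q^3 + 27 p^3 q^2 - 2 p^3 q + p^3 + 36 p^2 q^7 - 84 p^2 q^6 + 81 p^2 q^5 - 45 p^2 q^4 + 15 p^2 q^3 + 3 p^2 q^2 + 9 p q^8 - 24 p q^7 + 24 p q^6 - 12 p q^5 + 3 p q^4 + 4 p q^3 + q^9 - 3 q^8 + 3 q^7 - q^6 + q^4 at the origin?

2

The Hessian at 0 is [[0, 0], [0, 0]] of rank 0; hence corank 2.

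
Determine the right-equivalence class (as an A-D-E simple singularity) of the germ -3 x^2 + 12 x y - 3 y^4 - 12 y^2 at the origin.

A_3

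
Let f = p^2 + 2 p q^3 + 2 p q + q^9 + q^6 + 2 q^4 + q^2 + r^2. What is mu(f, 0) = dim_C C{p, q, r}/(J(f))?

8

The Hessian of f at 0 is [[2, 2, 0], [2, 2, 0], [0, 0, 2]] with rank 2, so corank 1. A Groebner basis of the Jacobian ideal J(f) in C{p,q,r} is {p^2*q^2 - 2*p^2 - 3*p*q - q^2, p^3 + 3*p^2*q + 3*p*q^2 - p - q, p + q^3 + q, r}; counting standard monomials gives mu = 8. Corank 1: A-series; mu = 8 gives A_8.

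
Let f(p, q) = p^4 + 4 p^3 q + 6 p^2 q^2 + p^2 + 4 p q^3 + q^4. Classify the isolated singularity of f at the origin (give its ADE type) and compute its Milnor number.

Type A3, Milnor number mu = 3.

The Hessian of f at 0 is [[2, 0], [0, 0]] with rank 1, so corank 1. A Groebner basis of the Jacobian ideal J(f) in C{p,q} is {q^3, p}; counting standard monomials gives mu = 3. Corank 1: A-series; mu = 3 gives A_3.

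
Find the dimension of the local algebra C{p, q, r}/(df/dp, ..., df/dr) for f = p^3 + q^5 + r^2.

8

The Hessian of f at 0 has rank 1. Corank 2; j^3 = p^3 is a perfect cube, so E-series; the 5-jet and mu = 8 give E_8.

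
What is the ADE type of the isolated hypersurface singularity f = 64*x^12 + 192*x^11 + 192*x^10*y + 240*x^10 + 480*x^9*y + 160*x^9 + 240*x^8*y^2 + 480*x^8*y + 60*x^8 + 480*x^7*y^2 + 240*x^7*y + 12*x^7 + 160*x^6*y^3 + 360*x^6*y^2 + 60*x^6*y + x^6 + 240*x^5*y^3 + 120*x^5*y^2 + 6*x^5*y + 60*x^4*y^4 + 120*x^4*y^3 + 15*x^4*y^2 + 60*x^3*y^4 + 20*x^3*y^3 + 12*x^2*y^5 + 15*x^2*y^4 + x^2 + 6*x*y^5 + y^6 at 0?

A5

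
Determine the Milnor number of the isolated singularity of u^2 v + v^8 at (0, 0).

The Hessian of f at 0 has rank 0. Corank 2; j^3 = u^2*v has shape L^2 M (L != M), so D-series; mu = 9 gives D_9.

9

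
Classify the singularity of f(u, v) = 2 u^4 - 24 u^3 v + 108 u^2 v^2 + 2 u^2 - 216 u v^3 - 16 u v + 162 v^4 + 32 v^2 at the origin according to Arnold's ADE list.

The Hessian of f at 0 has rank 1. Corank 1: A-series; mu = 3 gives A_3.

A_3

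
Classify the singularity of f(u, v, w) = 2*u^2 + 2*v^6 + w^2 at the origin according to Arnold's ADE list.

The Hessian of f at 0 has rank 2. Corank 1: A-series; mu = 5 gives A_5.

A5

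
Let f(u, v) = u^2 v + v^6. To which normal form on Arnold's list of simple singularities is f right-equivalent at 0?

The Hessian of f at 0 is [[0, 0], [0, 0]] with rank 0, so corank 2. A Groebner basis of the Jacobian ideal J(f) in C{u,v} is {u^2/6 + v^5, u^3, u*v}; counting standard monomials gives mu = 7. Corank 2; j^3 = u^2*v has shape L^2 M (L != M), so D-series; mu = 7 gives D_7.

D_{7}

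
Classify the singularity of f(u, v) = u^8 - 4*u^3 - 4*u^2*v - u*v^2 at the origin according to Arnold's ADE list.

The Hessian of f at 0 has rank 0. Corank 2; j^3 = -u*(2*u + v)^2 has shape L^2 M (L != M), so D-series; mu = 9 gives D_9.

D_9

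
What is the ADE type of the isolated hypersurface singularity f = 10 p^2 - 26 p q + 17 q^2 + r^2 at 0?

The Hessian of f at 0 is [[20, -26, 0], [-26, 34, 0], [0, 0, 2]] with rank 3, so corank 0. A Groebner basis of the Jacobian ideal J(f) in C{p,q,r} is {p, q, r}; counting standard monomials gives mu = 1. Corank 0: nondegenerate Morse point, so A_1.

A_1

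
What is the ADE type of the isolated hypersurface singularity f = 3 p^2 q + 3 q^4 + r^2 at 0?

The Hessian of f at 0 has rank 1. Corank 2; j^3 = 3*p^2*q has shape L^2 M (L != M), so D-series; mu = 5 gives D_5.

D_{5}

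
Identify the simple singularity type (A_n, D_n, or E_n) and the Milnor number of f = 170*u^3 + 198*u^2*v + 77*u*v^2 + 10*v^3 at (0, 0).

The Hessian of f at 0 has rank 0. Corank 2; j^3 = (5*u + 2*v)*(34*u^2 + 26*u*v + 5*v^2) splits into three distinct lines over C (the quadratic factor has nonzero discriminant), so D_4.

Type D_4, Milnor number mu = 4.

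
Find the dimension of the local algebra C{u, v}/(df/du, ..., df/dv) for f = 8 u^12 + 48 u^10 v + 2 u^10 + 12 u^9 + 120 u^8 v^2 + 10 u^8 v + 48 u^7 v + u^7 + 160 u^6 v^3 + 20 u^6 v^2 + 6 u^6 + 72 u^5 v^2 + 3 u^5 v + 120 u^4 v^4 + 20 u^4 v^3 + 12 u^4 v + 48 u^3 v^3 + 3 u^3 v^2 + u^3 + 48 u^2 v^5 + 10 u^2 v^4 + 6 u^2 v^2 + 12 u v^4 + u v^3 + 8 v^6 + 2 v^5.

7

The Hessian of f at 0 is [[0, 0], [0, 0]] with rank 0, so corank 2. A Groebner basis of the Jacobian ideal J(f) in C{u,v} is {-u^2/4 + v^4 - v^3/12, u^3, u^2*v + u^2/12 + v^3/36, u^2/2 + u*v^2 + v^3/6}; counting standard monomials gives mu = 7. Corank 2; j^3 = u^3 is a perfect cube, so E-series; the 4-jet and mu = 7 give E_7.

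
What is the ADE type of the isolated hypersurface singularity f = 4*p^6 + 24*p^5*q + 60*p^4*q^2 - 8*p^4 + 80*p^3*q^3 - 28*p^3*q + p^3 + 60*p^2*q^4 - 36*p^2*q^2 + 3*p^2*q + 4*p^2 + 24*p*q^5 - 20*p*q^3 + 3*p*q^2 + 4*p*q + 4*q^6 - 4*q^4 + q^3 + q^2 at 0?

The Hessian of f at 0 is [[8, 4], [4, 2]] with rank 1, so corank 1. A Groebner basis of the Jacobian ideal J(f) in C{p,q} is {q^2, p + q/2}; counting standard monomials gives mu = 2. Corank 1: A-series; mu = 2 gives A_2.

A_{2}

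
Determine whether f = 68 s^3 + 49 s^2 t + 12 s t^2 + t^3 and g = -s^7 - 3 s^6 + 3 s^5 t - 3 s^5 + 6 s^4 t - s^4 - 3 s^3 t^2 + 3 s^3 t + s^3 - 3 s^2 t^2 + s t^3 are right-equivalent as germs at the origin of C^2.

No.

The Hessian of f at 0 has rank 0. Corank 2; j^3 = (4*s + t)*(17*s^2 + 8*s*t + t^2) splits into three distinct lines over C (the quadratic factor has nonzero discriminant), so D_4. The Hessian of g at 0 has rank 0. Corank 2; j^3 = s^3 is a perfect cube, so E-series; the 4-jet and mu = 7 give E_7. f is D_4 but g is E_7, hence not right-equivalent.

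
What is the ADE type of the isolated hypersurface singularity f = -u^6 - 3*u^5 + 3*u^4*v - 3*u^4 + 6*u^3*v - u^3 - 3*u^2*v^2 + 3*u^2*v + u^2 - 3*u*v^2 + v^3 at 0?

The Hessian of f at 0 has rank 1. Corank 1: A-series; mu = 2 gives A_2.

A_{2}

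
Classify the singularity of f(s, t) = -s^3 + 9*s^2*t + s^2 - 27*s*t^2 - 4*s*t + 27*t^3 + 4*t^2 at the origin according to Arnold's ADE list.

The Hessian of f at 0 has rank 1. Corank 1: A-series; mu = 2 gives A_2.

A2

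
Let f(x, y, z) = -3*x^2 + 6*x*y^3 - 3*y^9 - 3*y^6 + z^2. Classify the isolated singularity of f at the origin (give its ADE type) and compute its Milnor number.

Type A_{8}, Milnor number mu = 8.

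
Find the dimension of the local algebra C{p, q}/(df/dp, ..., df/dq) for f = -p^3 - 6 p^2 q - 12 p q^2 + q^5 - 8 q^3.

The Hessian of f at 0 has rank 0. Corank 2; j^3 = -(p + 2*q)^3 is a perfect cube, so E-series; the 5-jet and mu = 8 give E_8.

8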